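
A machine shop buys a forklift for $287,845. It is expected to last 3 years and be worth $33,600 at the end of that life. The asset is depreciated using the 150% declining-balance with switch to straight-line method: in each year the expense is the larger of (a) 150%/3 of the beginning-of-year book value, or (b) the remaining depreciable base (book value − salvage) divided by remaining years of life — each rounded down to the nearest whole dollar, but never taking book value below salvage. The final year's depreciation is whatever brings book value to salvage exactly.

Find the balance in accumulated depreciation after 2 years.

Depreciable base = $287,845 − $33,600 = $254,245.
Year 1: DB = ⌊$287,845 × 150%/3⌋ = $143,922; SL = ⌊$254,245/3⌋ = $84,748 → take DB $143,922. Book value $143,923.
Year 2: DB = ⌊$143,923 × 150%/3⌋ = $71,961; SL = ⌊$110,323/2⌋ = $55,161 → take DB $71,961. Book value $71,962.
Accumulated through year 2 = $287,845 − $71,962 = $215,883.

$215,883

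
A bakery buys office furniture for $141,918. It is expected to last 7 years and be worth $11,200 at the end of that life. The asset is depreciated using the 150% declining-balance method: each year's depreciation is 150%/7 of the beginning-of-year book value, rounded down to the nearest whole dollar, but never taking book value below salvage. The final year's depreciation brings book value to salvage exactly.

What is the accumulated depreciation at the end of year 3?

$73,079

Depreciable base = $141,918 − $11,200 = $130,718.
Year 1: ⌊$141,918 × 150%/7⌋ = $30,411. Book value $111,507.
Year 2: ⌊$111,507 × 150%/7⌋ = $23,894. Book value $87,613.
Year 3: ⌊$87,613 × 150%/7⌋ = $18,774. Book value $68,839.
Accumulated through year 3 = $141,918 − $68,839 = $73,079.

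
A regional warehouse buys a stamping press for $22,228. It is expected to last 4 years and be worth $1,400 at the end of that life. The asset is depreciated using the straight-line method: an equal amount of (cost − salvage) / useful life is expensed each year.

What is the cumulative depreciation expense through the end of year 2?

$10,414

Depreciable base = $22,228 − $1,400 = $20,828.
Annual expense = $20,828 / 4 = $5,207.
End of year 1: book value $17,021.
End of year 2: book value $11,814.
Accumulated through year 2 = $22,228 − $11,814 = $10,414.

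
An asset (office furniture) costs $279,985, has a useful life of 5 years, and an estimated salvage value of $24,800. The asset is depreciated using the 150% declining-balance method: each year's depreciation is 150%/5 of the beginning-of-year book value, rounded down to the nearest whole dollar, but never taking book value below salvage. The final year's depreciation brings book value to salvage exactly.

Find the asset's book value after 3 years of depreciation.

Depreciable base = $279,985 − $24,800 = $255,185.
Year 1: ⌊$279,985 × 150%/5⌋ = $83,995. Book value $195,990.
Year 2: ⌊$195,990 × 150%/5⌋ = $58,797. Book value $137,193.
Year 3: ⌊$137,193 × 150%/5⌋ = $41,157. Book value $96,036.

$96,036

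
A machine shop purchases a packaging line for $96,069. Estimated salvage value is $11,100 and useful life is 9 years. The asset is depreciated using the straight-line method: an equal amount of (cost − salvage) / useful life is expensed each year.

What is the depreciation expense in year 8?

$9,441

Depreciable base = $96,069 − $11,100 = $84,969.
Annual expense = $84,969 / 9 = $9,441.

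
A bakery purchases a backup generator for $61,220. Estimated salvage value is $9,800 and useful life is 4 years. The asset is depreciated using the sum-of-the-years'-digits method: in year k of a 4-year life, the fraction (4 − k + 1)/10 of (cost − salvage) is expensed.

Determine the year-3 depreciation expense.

Depreciable base = $61,220 − $9,800 = $51,420.
Sum of the years' digits = 4+3+2+1 = 10.
Year 1: $51,420 × 4/10 = $20,568. Book value $40,652.
Year 2: $51,420 × 3/10 = $15,426. Book value $25,226.
Year 3: $51,420 × 2/10 = $10,284. Book value $14,942.

$10,284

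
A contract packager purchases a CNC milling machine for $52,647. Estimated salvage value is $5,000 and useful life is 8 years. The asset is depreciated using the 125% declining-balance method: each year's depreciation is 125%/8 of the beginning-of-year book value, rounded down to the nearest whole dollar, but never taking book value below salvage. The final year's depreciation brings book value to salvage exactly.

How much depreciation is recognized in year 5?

Depreciable base = $52,647 − $5,000 = $47,647.
Year 1: ⌊$52,647 × 125%/8⌋ = $8,226. Book value $44,421.
Year 2: ⌊$44,421 × 125%/8⌋ = $6,940. Book value $37,481.
Year 3: ⌊$37,481 × 125%/8⌋ = $5,856. Book value $31,625.
Year 4: ⌊$31,625 × 125%/8⌋ = $4,941. Book value $26,684.
Year 5: ⌊$26,684 × 125%/8⌋ = $4,169. Book value $22,515.

$4,169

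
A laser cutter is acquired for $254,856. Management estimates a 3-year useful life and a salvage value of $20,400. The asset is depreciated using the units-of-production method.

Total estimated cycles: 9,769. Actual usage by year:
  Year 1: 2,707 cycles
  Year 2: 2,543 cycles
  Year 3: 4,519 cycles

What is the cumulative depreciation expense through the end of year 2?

$126,000

Depreciable base = $254,856 − $20,400 = $234,456.
Rate = $234,456 / 9,769 cycles = $24 per cycle.
Year 1: 2,707 × $24 = $64,968. Book value $189,888.
Year 2: 2,543 × $24 = $61,032. Book value $128,856.
Accumulated through year 2 = $254,856 − $128,856 = $126,000.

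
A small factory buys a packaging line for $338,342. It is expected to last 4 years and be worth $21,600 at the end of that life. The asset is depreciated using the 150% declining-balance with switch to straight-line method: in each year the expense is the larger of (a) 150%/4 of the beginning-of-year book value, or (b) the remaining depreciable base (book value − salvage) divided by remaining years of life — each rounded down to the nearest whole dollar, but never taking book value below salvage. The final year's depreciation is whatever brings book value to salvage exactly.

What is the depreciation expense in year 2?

Depreciable base = $338,342 − $21,600 = $316,742.
Year 1: DB = ⌊$338,342 × 150%/4⌋ = $126,878; SL = ⌊$316,742/4⌋ = $79,185 → take DB $126,878. Book value $211,464.
Year 2: DB = ⌊$211,464 × 150%/4⌋ = $79,299; SL = ⌊$189,864/3⌋ = $63,288 → take DB $79,299. Book value $132,165.

$79,299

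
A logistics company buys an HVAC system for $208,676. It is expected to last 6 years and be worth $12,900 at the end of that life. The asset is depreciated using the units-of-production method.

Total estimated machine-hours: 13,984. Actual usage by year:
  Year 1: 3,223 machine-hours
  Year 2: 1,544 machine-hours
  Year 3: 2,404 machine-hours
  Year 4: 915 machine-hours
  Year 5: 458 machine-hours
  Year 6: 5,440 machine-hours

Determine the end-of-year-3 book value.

Depreciable base = $208,676 − $12,900 = $195,776.
Rate = $195,776 / 13,984 machine-hours = $14 per machine-hour.
Year 1: 3,223 × $14 = $45,122. Book value $163,554.
Year 2: 1,544 × $14 = $21,616. Book value $141,938.
Year 3: 2,404 × $14 = $33,656. Book value $108,282.

$108,282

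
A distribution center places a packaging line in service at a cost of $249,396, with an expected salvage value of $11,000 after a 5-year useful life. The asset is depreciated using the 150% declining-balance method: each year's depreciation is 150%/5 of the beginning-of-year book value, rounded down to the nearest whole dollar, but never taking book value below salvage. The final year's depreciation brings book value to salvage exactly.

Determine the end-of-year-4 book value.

$59,881

Depreciable base = $249,396 − $11,000 = $238,396.
Year 1: ⌊$249,396 × 150%/5⌋ = $74,818. Book value $174,578.
Year 2: ⌊$174,578 × 150%/5⌋ = $52,373. Book value $122,205.
Year 3: ⌊$122,205 × 150%/5⌋ = $36,661. Book value $85,544.
Year 4: ⌊$85,544 × 150%/5⌋ = $25,663. Book value $59,881.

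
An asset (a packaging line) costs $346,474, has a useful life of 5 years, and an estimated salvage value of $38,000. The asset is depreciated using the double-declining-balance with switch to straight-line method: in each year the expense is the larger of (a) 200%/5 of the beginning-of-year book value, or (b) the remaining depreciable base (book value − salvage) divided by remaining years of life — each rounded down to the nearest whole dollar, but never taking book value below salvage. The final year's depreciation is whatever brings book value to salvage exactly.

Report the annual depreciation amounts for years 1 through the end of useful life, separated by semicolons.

Depreciable base = $346,474 − $38,000 = $308,474.
Year 1: DB = ⌊$346,474 × 200%/5⌋ = $138,589; SL = ⌊$308,474/5⌋ = $61,694 → take DB $138,589. Book value $207,885.
Year 2: DB = ⌊$207,885 × 200%/5⌋ = $83,154; SL = ⌊$169,885/4⌋ = $42,471 → take DB $83,154. Book value $124,731.
Year 3: DB = ⌊$124,731 × 200%/5⌋ = $49,892; SL = ⌊$86,731/3⌋ = $28,910 → take DB $49,892. Book value $74,839.
Year 4: DB = ⌊$74,839 × 200%/5⌋ = $29,935; SL = ⌊$36,839/2⌋ = $18,419 → take DB $29,935. Book value $44,904.
Year 5 (final): $44,904 − $38,000 = $6,904. Book value $38,000.

$138,589; $83,154; $49,892; $29,935; $6,904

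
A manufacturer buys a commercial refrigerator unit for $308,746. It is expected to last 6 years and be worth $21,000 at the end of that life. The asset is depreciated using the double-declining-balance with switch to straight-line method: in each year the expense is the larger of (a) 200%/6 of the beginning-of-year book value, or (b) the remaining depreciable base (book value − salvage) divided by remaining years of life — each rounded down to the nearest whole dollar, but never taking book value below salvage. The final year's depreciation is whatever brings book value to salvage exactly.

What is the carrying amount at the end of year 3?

$91,481

Depreciable base = $308,746 − $21,000 = $287,746.
Year 1: DB = ⌊$308,746 × 200%/6⌋ = $102,915; SL = ⌊$287,746/6⌋ = $47,957 → take DB $102,915. Book value $205,831.
Year 2: DB = ⌊$205,831 × 200%/6⌋ = $68,610; SL = ⌊$184,831/5⌋ = $36,966 → take DB $68,610. Book value $137,221.
Year 3: DB = ⌊$137,221 × 200%/6⌋ = $45,740; SL = ⌊$116,221/4⌋ = $29,055 → take DB $45,740. Book value $91,481.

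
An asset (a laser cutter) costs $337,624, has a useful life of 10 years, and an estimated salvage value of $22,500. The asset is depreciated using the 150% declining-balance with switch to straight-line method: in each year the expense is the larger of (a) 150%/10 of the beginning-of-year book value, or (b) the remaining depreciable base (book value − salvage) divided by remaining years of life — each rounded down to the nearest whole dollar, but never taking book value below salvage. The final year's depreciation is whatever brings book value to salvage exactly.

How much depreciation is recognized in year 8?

Depreciable base = $337,624 − $22,500 = $315,124.
Year 1: DB = ⌊$337,624 × 150%/10⌋ = $50,643; SL = ⌊$315,124/10⌋ = $31,512 → take DB $50,643. Book value $286,981.
Year 2: DB = ⌊$286,981 × 150%/10⌋ = $43,047; SL = ⌊$264,481/9⌋ = $29,386 → take DB $43,047. Book value $243,934.
Year 3: DB = ⌊$243,934 × 150%/10⌋ = $36,590; SL = ⌊$221,434/8⌋ = $27,679 → take DB $36,590. Book value $207,344.
Year 4: DB = ⌊$207,344 × 150%/10⌋ = $31,101; SL = ⌊$184,844/7⌋ = $26,406 → take DB $31,101. Book value $176,243.
Year 5: DB = ⌊$176,243 × 150%/10⌋ = $26,436; SL = ⌊$153,743/6⌋ = $25,623 → take DB $26,436. Book value $149,807.
Year 6: DB = ⌊$149,807 × 150%/10⌋ = $22,471; SL = ⌊$127,307/5⌋ = $25,461 → take SL $25,461. Book value $124,346.
Year 7: DB = ⌊$124,346 × 150%/10⌋ = $18,651; SL = ⌊$101,846/4⌋ = $25,461 → take SL $25,461. Book value $98,885.
Year 8: DB = ⌊$98,885 × 150%/10⌋ = $14,832; SL = ⌊$76,385/3⌋ = $25,461 → take SL $25,461. Book value $73,424.

$25,461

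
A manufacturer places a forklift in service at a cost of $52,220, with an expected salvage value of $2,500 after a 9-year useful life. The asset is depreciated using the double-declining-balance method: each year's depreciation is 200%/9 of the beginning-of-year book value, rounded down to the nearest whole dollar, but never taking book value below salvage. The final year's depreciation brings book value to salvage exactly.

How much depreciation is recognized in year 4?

Depreciable base = $52,220 − $2,500 = $49,720.
Year 1: ⌊$52,220 × 200%/9⌋ = $11,604. Book value $40,616.
Year 2: ⌊$40,616 × 200%/9⌋ = $9,025. Book value $31,591.
Year 3: ⌊$31,591 × 200%/9⌋ = $7,020. Book value $24,571.
Year 4: ⌊$24,571 × 200%/9⌋ = $5,460. Book value $19,111.

$5,460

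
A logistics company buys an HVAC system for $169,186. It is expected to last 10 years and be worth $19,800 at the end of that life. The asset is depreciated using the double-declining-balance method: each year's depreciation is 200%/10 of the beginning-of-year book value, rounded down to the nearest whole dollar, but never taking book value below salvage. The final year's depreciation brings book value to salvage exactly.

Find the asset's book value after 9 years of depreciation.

Depreciable base = $169,186 − $19,800 = $149,386.
Year 1: ⌊$169,186 × 200%/10⌋ = $33,837. Book value $135,349.
Year 2: ⌊$135,349 × 200%/10⌋ = $27,069. Book value $108,280.
Year 3: ⌊$108,280 × 200%/10⌋ = $21,656. Book value $86,624.
Year 4: ⌊$86,624 × 200%/10⌋ = $17,324. Book value $69,300.
Year 5: ⌊$69,300 × 200%/10⌋ = $13,860. Book value $55,440.
Year 6: ⌊$55,440 × 200%/10⌋ = $11,088. Book value $44,352.
Year 7: ⌊$44,352 × 200%/10⌋ = $8,870. Book value $35,482.
Year 8: ⌊$35,482 × 200%/10⌋ = $7,096. Book value $28,386.
Year 9: ⌊$28,386 × 200%/10⌋ = $5,677. Book value $22,709.

$22,709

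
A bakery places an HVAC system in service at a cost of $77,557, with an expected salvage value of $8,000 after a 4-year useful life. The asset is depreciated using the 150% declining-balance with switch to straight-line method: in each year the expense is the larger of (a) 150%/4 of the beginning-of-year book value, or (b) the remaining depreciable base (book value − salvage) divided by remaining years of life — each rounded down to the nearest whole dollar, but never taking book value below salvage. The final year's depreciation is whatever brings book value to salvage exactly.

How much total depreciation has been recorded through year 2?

$47,260

Depreciable base = $77,557 − $8,000 = $69,557.
Year 1: DB = ⌊$77,557 × 150%/4⌋ = $29,083; SL = ⌊$69,557/4⌋ = $17,389 → take DB $29,083. Book value $48,474.
Year 2: DB = ⌊$48,474 × 150%/4⌋ = $18,177; SL = ⌊$40,474/3⌋ = $13,491 → take DB $18,177. Book value $30,297.
Accumulated through year 2 = $77,557 − $30,297 = $47,260.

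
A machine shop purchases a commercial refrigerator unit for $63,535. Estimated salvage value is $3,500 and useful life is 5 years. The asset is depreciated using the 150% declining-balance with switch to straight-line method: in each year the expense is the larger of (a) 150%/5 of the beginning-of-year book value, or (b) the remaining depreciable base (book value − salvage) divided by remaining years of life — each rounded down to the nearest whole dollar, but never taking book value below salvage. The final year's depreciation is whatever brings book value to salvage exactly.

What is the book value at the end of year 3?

$21,794

Depreciable base = $63,535 − $3,500 = $60,035.
Year 1: DB = ⌊$63,535 × 150%/5⌋ = $19,060; SL = ⌊$60,035/5⌋ = $12,007 → take DB $19,060. Book value $44,475.
Year 2: DB = ⌊$44,475 × 150%/5⌋ = $13,342; SL = ⌊$40,975/4⌋ = $10,243 → take DB $13,342. Book value $31,133.
Year 3: DB = ⌊$31,133 × 150%/5⌋ = $9,339; SL = ⌊$27,633/3⌋ = $9,211 → take DB $9,339. Book value $21,794.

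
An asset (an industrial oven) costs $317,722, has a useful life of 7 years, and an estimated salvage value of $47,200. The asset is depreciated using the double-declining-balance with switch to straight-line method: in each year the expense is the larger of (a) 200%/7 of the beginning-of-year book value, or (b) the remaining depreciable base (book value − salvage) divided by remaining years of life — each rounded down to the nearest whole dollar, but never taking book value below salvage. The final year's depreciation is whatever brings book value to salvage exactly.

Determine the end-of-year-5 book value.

$59,077

Depreciable base = $317,722 − $47,200 = $270,522.
Year 1: DB = ⌊$317,722 × 200%/7⌋ = $90,777; SL = ⌊$270,522/7⌋ = $38,646 → take DB $90,777. Book value $226,945.
Year 2: DB = ⌊$226,945 × 200%/7⌋ = $64,841; SL = ⌊$179,745/6⌋ = $29,957 → take DB $64,841. Book value $162,104.
Year 3: DB = ⌊$162,104 × 200%/7⌋ = $46,315; SL = ⌊$114,904/5⌋ = $22,980 → take DB $46,315. Book value $115,789.
Year 4: DB = ⌊$115,789 × 200%/7⌋ = $33,082; SL = ⌊$68,589/4⌋ = $17,147 → take DB $33,082. Book value $82,707.
Year 5: DB = ⌊$82,707 × 200%/7⌋ = $23,630; SL = ⌊$35,507/3⌋ = $11,835 → take DB $23,630. Book value $59,077.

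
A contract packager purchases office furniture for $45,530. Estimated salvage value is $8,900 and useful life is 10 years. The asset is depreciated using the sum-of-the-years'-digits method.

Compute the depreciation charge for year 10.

$666

Depreciable base = $45,530 − $8,900 = $36,630.
Sum of the years' digits = 10+9+8+7+6+5+4+3+2+1 = 55.
Year 1: $36,630 × 10/55 = $6,660. Book value $38,870.
Year 2: $36,630 × 9/55 = $5,994. Book value $32,876.
Year 3: $36,630 × 8/55 = $5,328. Book value $27,548.
Year 4: $36,630 × 7/55 = $4,662. Book value $22,886.
Year 5: $36,630 × 6/55 = $3,996. Book value $18,890.
Year 6: $36,630 × 5/55 = $3,330. Book value $15,560.
Year 7: $36,630 × 4/55 = $2,664. Book value $12,896.
Year 8: $36,630 × 3/55 = $1,998. Book value $10,898.
Year 9: $36,630 × 2/55 = $1,332. Book value $9,566.
Year 10: $36,630 × 1/55 = $666. Book value $8,900.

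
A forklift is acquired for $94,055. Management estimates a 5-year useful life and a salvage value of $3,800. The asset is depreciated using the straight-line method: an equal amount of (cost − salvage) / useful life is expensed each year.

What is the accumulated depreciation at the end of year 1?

Depreciable base = $94,055 − $3,800 = $90,255.
Annual expense = $90,255 / 5 = $18,051.
End of year 1: book value $76,004.
Accumulated through year 1 = $94,055 − $76,004 = $18,051.

$18,051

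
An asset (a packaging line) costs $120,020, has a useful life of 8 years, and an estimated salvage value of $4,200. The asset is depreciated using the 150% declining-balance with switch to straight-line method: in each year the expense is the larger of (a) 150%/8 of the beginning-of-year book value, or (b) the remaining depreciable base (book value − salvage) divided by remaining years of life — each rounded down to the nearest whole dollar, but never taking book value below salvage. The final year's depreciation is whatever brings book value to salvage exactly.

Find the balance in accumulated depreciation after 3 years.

Depreciable base = $120,020 − $4,200 = $115,820.
Year 1: DB = ⌊$120,020 × 150%/8⌋ = $22,503; SL = ⌊$115,820/8⌋ = $14,477 → take DB $22,503. Book value $97,517.
Year 2: DB = ⌊$97,517 × 150%/8⌋ = $18,284; SL = ⌊$93,317/7⌋ = $13,331 → take DB $18,284. Book value $79,233.
Year 3: DB = ⌊$79,233 × 150%/8⌋ = $14,856; SL = ⌊$75,033/6⌋ = $12,505 → take DB $14,856. Book value $64,377.
Accumulated through year 3 = $120,020 − $64,377 = $55,643.

$55,643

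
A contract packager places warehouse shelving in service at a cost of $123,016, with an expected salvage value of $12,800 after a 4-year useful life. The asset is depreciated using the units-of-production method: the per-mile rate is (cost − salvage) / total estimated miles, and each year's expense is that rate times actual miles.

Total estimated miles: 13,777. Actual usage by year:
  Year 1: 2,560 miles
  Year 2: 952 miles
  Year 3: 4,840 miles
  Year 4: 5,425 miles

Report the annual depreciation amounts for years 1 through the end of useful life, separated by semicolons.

$20,480; $7,616; $38,720; $43,400

Depreciable base = $123,016 − $12,800 = $110,216.
Rate = $110,216 / 13,777 miles = $8 per mile.
Year 1: 2,560 × $8 = $20,480. Book value $102,536.
Year 2: 952 × $8 = $7,616. Book value $94,920.
Year 3: 4,840 × $8 = $38,720. Book value $56,200.
Year 4: 5,425 × $8 = $43,400. Book value $12,800.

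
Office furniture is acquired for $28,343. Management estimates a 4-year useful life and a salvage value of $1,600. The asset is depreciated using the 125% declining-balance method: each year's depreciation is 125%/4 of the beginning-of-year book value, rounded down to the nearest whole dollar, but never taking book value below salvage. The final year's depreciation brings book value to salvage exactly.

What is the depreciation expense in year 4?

$7,611

Depreciable base = $28,343 − $1,600 = $26,743.
Year 1: ⌊$28,343 × 125%/4⌋ = $8,857. Book value $19,486.
Year 2: ⌊$19,486 × 125%/4⌋ = $6,089. Book value $13,397.
Year 3: ⌊$13,397 × 125%/4⌋ = $4,186. Book value $9,211.
Year 4 (final): $9,211 − $1,600 = $7,611. Book value $1,600.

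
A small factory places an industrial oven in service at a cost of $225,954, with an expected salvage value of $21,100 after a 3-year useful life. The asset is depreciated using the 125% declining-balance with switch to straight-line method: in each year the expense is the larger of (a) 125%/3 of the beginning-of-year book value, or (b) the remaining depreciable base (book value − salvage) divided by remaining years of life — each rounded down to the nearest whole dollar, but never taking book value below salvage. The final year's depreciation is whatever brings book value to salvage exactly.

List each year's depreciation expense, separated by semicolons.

Depreciable base = $225,954 − $21,100 = $204,854.
Year 1: DB = ⌊$225,954 × 125%/3⌋ = $94,147; SL = ⌊$204,854/3⌋ = $68,284 → take DB $94,147. Book value $131,807.
Year 2: DB = ⌊$131,807 × 125%/3⌋ = $54,919; SL = ⌊$110,707/2⌋ = $55,353 → take SL $55,353. Book value $76,454.
Year 3 (final): $76,454 − $21,100 = $55,354. Book value $21,100.

$94,147; $55,353; $55,354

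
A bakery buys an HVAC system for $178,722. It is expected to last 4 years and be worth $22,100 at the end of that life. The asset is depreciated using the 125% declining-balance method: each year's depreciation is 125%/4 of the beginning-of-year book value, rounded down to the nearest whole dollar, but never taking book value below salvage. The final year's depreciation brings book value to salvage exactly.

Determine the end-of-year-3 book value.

Depreciable base = $178,722 − $22,100 = $156,622.
Year 1: ⌊$178,722 × 125%/4⌋ = $55,850. Book value $122,872.
Year 2: ⌊$122,872 × 125%/4⌋ = $38,397. Book value $84,475.
Year 3: ⌊$84,475 × 125%/4⌋ = $26,398. Book value $58,077.

$58,077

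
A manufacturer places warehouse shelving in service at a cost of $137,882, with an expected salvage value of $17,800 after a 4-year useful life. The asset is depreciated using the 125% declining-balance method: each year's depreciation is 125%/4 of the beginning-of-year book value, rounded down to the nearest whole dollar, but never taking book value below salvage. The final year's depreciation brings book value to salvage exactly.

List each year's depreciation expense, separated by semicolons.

Depreciable base = $137,882 − $17,800 = $120,082.
Year 1: ⌊$137,882 × 125%/4⌋ = $43,088. Book value $94,794.
Year 2: ⌊$94,794 × 125%/4⌋ = $29,623. Book value $65,171.
Year 3: ⌊$65,171 × 125%/4⌋ = $20,365. Book value $44,806.
Year 4 (final): $44,806 − $17,800 = $27,006. Book value $17,800.

$43,088; $29,623; $20,365; $27,006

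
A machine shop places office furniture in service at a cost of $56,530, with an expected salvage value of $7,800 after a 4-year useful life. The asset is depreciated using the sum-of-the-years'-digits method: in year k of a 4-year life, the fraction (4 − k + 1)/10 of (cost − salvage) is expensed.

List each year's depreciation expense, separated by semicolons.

$19,492; $14,619; $9,746; $4,873

Depreciable base = $56,530 − $7,800 = $48,730.
Sum of the years' digits = 4+3+2+1 = 10.
Year 1: $48,730 × 4/10 = $19,492. Book value $37,038.
Year 2: $48,730 × 3/10 = $14,619. Book value $22,419.
Year 3: $48,730 × 2/10 = $9,746. Book value $12,673.
Year 4: $48,730 × 1/10 = $4,873. Book value $7,800.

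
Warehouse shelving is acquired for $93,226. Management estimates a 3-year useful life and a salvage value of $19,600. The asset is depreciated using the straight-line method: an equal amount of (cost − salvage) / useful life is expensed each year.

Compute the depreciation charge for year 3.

$24,542

Depreciable base = $93,226 − $19,600 = $73,626.
Annual expense = $73,626 / 3 = $24,542.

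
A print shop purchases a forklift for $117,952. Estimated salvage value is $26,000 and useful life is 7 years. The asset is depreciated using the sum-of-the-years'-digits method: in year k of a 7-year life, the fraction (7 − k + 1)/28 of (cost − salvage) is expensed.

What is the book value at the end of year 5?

$35,852

Depreciable base = $117,952 − $26,000 = $91,952.
Sum of the years' digits = 7+6+5+4+3+2+1 = 28.
Year 1: $91,952 × 7/28 = $22,988. Book value $94,964.
Year 2: $91,952 × 6/28 = $19,704. Book value $75,260.
Year 3: $91,952 × 5/28 = $16,420. Book value $58,840.
Year 4: $91,952 × 4/28 = $13,136. Book value $45,704.
Year 5: $91,952 × 3/28 = $9,852. Book value $35,852.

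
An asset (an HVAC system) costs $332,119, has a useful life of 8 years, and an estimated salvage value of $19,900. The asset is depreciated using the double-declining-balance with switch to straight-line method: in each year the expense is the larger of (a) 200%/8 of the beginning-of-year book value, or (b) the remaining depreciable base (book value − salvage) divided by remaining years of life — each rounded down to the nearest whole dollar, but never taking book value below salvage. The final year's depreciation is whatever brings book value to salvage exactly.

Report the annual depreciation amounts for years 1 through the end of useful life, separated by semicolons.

$83,029; $62,272; $46,704; $35,028; $26,271; $19,703; $19,606; $19,606

Depreciable base = $332,119 − $19,900 = $312,219.
Year 1: DB = ⌊$332,119 × 200%/8⌋ = $83,029; SL = ⌊$312,219/8⌋ = $39,027 → take DB $83,029. Book value $249,090.
Year 2: DB = ⌊$249,090 × 200%/8⌋ = $62,272; SL = ⌊$229,190/7⌋ = $32,741 → take DB $62,272. Book value $186,818.
Year 3: DB = ⌊$186,818 × 200%/8⌋ = $46,704; SL = ⌊$166,918/6⌋ = $27,819 → take DB $46,704. Book value $140,114.
Year 4: DB = ⌊$140,114 × 200%/8⌋ = $35,028; SL = ⌊$120,214/5⌋ = $24,042 → take DB $35,028. Book value $105,086.
Year 5: DB = ⌊$105,086 × 200%/8⌋ = $26,271; SL = ⌊$85,186/4⌋ = $21,296 → take DB $26,271. Book value $78,815.
Year 6: DB = ⌊$78,815 × 200%/8⌋ = $19,703; SL = ⌊$58,915/3⌋ = $19,638 → take DB $19,703. Book value $59,112.
Year 7: DB = ⌊$59,112 × 200%/8⌋ = $14,778; SL = ⌊$39,212/2⌋ = $19,606 → take SL $19,606. Book value $39,506.
Year 8 (final): $39,506 − $19,900 = $19,606. Book value $19,900.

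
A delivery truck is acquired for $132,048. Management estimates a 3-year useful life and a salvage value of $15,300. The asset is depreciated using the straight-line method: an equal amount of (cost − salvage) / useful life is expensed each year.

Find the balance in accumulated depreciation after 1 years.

$38,916

Depreciable base = $132,048 − $15,300 = $116,748.
Annual expense = $116,748 / 3 = $38,916.
End of year 1: book value $93,132.
Accumulated through year 1 = $132,048 − $93,132 = $38,916.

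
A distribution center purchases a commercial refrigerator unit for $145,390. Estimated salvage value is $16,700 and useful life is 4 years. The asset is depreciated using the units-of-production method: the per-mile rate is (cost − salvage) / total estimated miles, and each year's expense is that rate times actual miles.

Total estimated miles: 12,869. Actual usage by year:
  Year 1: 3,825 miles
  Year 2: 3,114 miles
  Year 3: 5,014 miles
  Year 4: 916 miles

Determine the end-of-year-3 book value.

$25,860

Depreciable base = $145,390 − $16,700 = $128,690.
Rate = $128,690 / 12,869 miles = $10 per mile.
Year 1: 3,825 × $10 = $38,250. Book value $107,140.
Year 2: 3,114 × $10 = $31,140. Book value $76,000.
Year 3: 5,014 × $10 = $50,140. Book value $25,860.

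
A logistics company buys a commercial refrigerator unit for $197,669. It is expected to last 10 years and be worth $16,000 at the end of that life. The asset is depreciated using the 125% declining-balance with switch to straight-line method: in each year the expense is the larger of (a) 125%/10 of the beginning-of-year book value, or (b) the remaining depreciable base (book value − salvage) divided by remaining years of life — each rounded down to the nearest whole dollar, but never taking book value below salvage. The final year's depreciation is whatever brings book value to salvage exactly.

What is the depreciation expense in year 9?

$16,632

Depreciable base = $197,669 − $16,000 = $181,669.
Year 1: DB = ⌊$197,669 × 125%/10⌋ = $24,708; SL = ⌊$181,669/10⌋ = $18,166 → take DB $24,708. Book value $172,961.
Year 2: DB = ⌊$172,961 × 125%/10⌋ = $21,620; SL = ⌊$156,961/9⌋ = $17,440 → take DB $21,620. Book value $151,341.
Year 3: DB = ⌊$151,341 × 125%/10⌋ = $18,917; SL = ⌊$135,341/8⌋ = $16,917 → take DB $18,917. Book value $132,424.
Year 4: DB = ⌊$132,424 × 125%/10⌋ = $16,553; SL = ⌊$116,424/7⌋ = $16,632 → take SL $16,632. Book value $115,792.
Year 5: DB = ⌊$115,792 × 125%/10⌋ = $14,474; SL = ⌊$99,792/6⌋ = $16,632 → take SL $16,632. Book value $99,160.
Year 6: DB = ⌊$99,160 × 125%/10⌋ = $12,395; SL = ⌊$83,160/5⌋ = $16,632 → take SL $16,632. Book value $82,528.
Year 7: DB = ⌊$82,528 × 125%/10⌋ = $10,316; SL = ⌊$66,528/4⌋ = $16,632 → take SL $16,632. Book value $65,896.
Year 8: DB = ⌊$65,896 × 125%/10⌋ = $8,237; SL = ⌊$49,896/3⌋ = $16,632 → take SL $16,632. Book value $49,264.
Year 9: DB = ⌊$49,264 × 125%/10⌋ = $6,158; SL = ⌊$33,264/2⌋ = $16,632 → take SL $16,632. Book value $32,632.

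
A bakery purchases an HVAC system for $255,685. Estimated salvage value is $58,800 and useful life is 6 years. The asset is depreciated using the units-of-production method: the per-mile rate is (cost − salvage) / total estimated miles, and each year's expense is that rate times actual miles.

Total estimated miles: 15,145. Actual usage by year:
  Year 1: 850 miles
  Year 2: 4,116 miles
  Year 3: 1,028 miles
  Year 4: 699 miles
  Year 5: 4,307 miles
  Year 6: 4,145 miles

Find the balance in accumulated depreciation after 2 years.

Depreciable base = $255,685 − $58,800 = $196,885.
Rate = $196,885 / 15,145 miles = $13 per mile.
Year 1: 850 × $13 = $11,050. Book value $244,635.
Year 2: 4,116 × $13 = $53,508. Book value $191,127.
Accumulated through year 2 = $255,685 − $191,127 = $64,558.

$64,558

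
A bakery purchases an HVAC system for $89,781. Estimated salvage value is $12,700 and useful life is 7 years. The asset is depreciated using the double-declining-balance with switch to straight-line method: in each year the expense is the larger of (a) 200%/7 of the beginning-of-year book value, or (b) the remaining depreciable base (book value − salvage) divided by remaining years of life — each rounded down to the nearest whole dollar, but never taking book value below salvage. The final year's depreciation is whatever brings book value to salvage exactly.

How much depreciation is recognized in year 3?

Depreciable base = $89,781 − $12,700 = $77,081.
Year 1: DB = ⌊$89,781 × 200%/7⌋ = $25,651; SL = ⌊$77,081/7⌋ = $11,011 → take DB $25,651. Book value $64,130.
Year 2: DB = ⌊$64,130 × 200%/7⌋ = $18,322; SL = ⌊$51,430/6⌋ = $8,571 → take DB $18,322. Book value $45,808.
Year 3: DB = ⌊$45,808 × 200%/7⌋ = $13,088; SL = ⌊$33,108/5⌋ = $6,621 → take DB $13,088. Book value $32,720.

$13,088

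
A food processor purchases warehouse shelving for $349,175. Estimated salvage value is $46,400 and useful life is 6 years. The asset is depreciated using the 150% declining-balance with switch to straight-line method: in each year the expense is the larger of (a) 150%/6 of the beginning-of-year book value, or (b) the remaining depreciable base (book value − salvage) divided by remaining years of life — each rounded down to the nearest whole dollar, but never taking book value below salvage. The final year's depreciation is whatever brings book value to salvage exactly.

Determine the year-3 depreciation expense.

$49,103

Depreciable base = $349,175 − $46,400 = $302,775.
Year 1: DB = ⌊$349,175 × 150%/6⌋ = $87,293; SL = ⌊$302,775/6⌋ = $50,462 → take DB $87,293. Book value $261,882.
Year 2: DB = ⌊$261,882 × 150%/6⌋ = $65,470; SL = ⌊$215,482/5⌋ = $43,096 → take DB $65,470. Book value $196,412.
Year 3: DB = ⌊$196,412 × 150%/6⌋ = $49,103; SL = ⌊$150,012/4⌋ = $37,503 → take DB $49,103. Book value $147,309.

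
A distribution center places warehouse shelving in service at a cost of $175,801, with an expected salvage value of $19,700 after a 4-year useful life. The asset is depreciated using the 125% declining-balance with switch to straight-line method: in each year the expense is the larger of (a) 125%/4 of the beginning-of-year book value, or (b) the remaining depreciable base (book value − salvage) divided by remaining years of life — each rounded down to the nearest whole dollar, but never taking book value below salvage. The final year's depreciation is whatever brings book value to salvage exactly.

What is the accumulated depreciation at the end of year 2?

Depreciable base = $175,801 − $19,700 = $156,101.
Year 1: DB = ⌊$175,801 × 125%/4⌋ = $54,937; SL = ⌊$156,101/4⌋ = $39,025 → take DB $54,937. Book value $120,864.
Year 2: DB = ⌊$120,864 × 125%/4⌋ = $37,770; SL = ⌊$101,164/3⌋ = $33,721 → take DB $37,770. Book value $83,094.
Accumulated through year 2 = $175,801 − $83,094 = $92,707.

$92,707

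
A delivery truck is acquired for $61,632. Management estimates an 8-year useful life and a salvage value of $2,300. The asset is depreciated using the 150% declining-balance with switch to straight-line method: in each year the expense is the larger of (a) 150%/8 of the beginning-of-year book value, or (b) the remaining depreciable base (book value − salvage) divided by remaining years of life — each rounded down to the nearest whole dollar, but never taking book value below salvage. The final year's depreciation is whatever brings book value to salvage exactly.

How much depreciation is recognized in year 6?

$6,140

Depreciable base = $61,632 − $2,300 = $59,332.
Year 1: DB = ⌊$61,632 × 150%/8⌋ = $11,556; SL = ⌊$59,332/8⌋ = $7,416 → take DB $11,556. Book value $50,076.
Year 2: DB = ⌊$50,076 × 150%/8⌋ = $9,389; SL = ⌊$47,776/7⌋ = $6,825 → take DB $9,389. Book value $40,687.
Year 3: DB = ⌊$40,687 × 150%/8⌋ = $7,628; SL = ⌊$38,387/6⌋ = $6,397 → take DB $7,628. Book value $33,059.
Year 4: DB = ⌊$33,059 × 150%/8⌋ = $6,198; SL = ⌊$30,759/5⌋ = $6,151 → take DB $6,198. Book value $26,861.
Year 5: DB = ⌊$26,861 × 150%/8⌋ = $5,036; SL = ⌊$24,561/4⌋ = $6,140 → take SL $6,140. Book value $20,721.
Year 6: DB = ⌊$20,721 × 150%/8⌋ = $3,885; SL = ⌊$18,421/3⌋ = $6,140 → take SL $6,140. Book value $14,581.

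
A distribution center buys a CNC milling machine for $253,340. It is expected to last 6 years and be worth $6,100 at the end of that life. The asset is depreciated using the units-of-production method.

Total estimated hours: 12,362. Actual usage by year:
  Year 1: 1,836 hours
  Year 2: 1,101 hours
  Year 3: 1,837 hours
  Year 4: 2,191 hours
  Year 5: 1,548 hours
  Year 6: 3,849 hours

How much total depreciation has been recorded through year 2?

Depreciable base = $253,340 − $6,100 = $247,240.
Rate = $247,240 / 12,362 hours = $20 per hour.
Year 1: 1,836 × $20 = $36,720. Book value $216,620.
Year 2: 1,101 × $20 = $22,020. Book value $194,600.
Accumulated through year 2 = $253,340 − $194,600 = $58,740.

$58,740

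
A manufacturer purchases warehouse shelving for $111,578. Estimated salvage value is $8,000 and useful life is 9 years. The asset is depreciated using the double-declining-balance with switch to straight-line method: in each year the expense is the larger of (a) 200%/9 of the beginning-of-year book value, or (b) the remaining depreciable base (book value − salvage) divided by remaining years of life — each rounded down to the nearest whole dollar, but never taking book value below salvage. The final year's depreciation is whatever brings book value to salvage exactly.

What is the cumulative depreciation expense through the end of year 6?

$86,876

Depreciable base = $111,578 − $8,000 = $103,578.
Year 1: DB = ⌊$111,578 × 200%/9⌋ = $24,795; SL = ⌊$103,578/9⌋ = $11,508 → take DB $24,795. Book value $86,783.
Year 2: DB = ⌊$86,783 × 200%/9⌋ = $19,285; SL = ⌊$78,783/8⌋ = $9,847 → take DB $19,285. Book value $67,498.
Year 3: DB = ⌊$67,498 × 200%/9⌋ = $14,999; SL = ⌊$59,498/7⌋ = $8,499 → take DB $14,999. Book value $52,499.
Year 4: DB = ⌊$52,499 × 200%/9⌋ = $11,666; SL = ⌊$44,499/6⌋ = $7,416 → take DB $11,666. Book value $40,833.
Year 5: DB = ⌊$40,833 × 200%/9⌋ = $9,074; SL = ⌊$32,833/5⌋ = $6,566 → take DB $9,074. Book value $31,759.
Year 6: DB = ⌊$31,759 × 200%/9⌋ = $7,057; SL = ⌊$23,759/4⌋ = $5,939 → take DB $7,057. Book value $24,702.
Accumulated through year 6 = $111,578 − $24,702 = $86,876.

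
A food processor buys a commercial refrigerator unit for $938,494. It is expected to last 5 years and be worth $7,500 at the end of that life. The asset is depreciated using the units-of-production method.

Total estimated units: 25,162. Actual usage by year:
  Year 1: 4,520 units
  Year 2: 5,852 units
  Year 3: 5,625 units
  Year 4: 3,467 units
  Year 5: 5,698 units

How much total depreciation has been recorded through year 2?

$383,764

Depreciable base = $938,494 − $7,500 = $930,994.
Rate = $930,994 / 25,162 units = $37 per unit.
Year 1: 4,520 × $37 = $167,240. Book value $771,254.
Year 2: 5,852 × $37 = $216,524. Book value $554,730.
Accumulated through year 2 = $938,494 − $554,730 = $383,764.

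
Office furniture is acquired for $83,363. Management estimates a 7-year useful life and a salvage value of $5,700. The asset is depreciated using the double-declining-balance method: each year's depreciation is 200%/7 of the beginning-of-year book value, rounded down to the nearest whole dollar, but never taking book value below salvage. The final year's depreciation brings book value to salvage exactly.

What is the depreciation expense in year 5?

$6,200

Depreciable base = $83,363 − $5,700 = $77,663.
Year 1: ⌊$83,363 × 200%/7⌋ = $23,818. Book value $59,545.
Year 2: ⌊$59,545 × 200%/7⌋ = $17,012. Book value $42,533.
Year 3: ⌊$42,533 × 200%/7⌋ = $12,152. Book value $30,381.
Year 4: ⌊$30,381 × 200%/7⌋ = $8,680. Book value $21,701.
Year 5: ⌊$21,701 × 200%/7⌋ = $6,200. Book value $15,501.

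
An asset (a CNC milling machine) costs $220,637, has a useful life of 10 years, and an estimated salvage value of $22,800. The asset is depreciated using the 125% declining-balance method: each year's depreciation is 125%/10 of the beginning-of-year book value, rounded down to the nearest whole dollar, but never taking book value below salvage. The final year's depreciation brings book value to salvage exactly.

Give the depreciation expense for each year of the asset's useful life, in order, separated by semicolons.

Depreciable base = $220,637 − $22,800 = $197,837.
Year 1: ⌊$220,637 × 125%/10⌋ = $27,579. Book value $193,058.
Year 2: ⌊$193,058 × 125%/10⌋ = $24,132. Book value $168,926.
Year 3: ⌊$168,926 × 125%/10⌋ = $21,115. Book value $147,811.
Year 4: ⌊$147,811 × 125%/10⌋ = $18,476. Book value $129,335.
Year 5: ⌊$129,335 × 125%/10⌋ = $16,166. Book value $113,169.
Year 6: ⌊$113,169 × 125%/10⌋ = $14,146. Book value $99,023.
Year 7: ⌊$99,023 × 125%/10⌋ = $12,377. Book value $86,646.
Year 8: ⌊$86,646 × 125%/10⌋ = $10,830. Book value $75,816.
Year 9: ⌊$75,816 × 125%/10⌋ = $9,477. Book value $66,339.
Year 10 (final): $66,339 − $22,800 = $43,539. Book value $22,800.

$27,579; $24,132; $21,115; $18,476; $16,166; $14,146; $12,377; $10,830; $9,477; $43,539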